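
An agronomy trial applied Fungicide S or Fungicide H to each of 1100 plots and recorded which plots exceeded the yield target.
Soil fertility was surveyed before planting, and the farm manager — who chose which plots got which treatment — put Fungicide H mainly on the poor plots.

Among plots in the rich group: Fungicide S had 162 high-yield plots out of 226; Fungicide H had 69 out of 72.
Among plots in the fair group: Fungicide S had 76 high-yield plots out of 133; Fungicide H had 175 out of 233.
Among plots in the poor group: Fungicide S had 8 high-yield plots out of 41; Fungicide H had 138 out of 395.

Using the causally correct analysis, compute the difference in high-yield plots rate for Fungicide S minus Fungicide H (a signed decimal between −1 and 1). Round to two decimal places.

Fungicide H is higher inside every soil fertility stratum but Fungicide S is higher in aggregate. Whether to stratify depends on how soil fertility relates to the fungicide.
Soil fertility differs across fungicides for reasons unrelated to any effect of the fungicide itself, and it separately predicts the outcome — a classic confounder. We must compare within soil fertility levels.
Adjusting over the population distribution of soil fertility: 0.271·(0.717−0.958) + 0.333·(0.571−0.751) + 0.396·(0.195−0.349) = -0.186.

-0.19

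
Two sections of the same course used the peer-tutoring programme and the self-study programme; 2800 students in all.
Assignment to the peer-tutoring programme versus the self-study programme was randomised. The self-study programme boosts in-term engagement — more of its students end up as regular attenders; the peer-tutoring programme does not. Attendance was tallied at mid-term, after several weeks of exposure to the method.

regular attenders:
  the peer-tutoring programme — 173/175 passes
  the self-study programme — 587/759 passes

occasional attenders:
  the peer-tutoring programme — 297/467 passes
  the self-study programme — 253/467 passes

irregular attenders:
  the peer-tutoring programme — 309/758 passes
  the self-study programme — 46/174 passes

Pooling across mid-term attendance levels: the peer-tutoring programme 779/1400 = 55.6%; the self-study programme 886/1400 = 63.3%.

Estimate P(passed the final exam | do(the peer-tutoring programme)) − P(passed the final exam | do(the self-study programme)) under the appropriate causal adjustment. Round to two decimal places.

The stratified and pooled comparisons disagree (the peer-tutoring programme wins within each mid-term attendance; the self-study programme wins overall), so the answer turns on the causal role of mid-term attendance.
The distribution of mid-term attendance is itself part of what the teaching method does — it is an intermediate outcome. Holding it fixed would remove that part of the effect; the total effect is the pooled difference.
The causal difference is the pooled difference: 0.556 − 0.633 = -0.076.

-0.08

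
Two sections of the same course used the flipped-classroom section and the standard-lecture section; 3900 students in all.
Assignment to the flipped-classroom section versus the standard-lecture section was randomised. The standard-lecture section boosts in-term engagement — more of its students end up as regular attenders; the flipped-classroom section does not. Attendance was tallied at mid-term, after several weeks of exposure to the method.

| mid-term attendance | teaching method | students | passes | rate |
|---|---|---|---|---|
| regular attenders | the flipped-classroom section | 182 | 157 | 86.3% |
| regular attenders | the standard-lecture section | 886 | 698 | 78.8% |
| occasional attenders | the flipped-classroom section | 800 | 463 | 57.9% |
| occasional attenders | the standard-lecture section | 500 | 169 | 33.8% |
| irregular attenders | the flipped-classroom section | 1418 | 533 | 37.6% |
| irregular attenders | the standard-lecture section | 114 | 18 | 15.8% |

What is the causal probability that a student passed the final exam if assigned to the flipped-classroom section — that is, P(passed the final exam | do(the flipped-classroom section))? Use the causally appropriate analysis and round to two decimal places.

Mid-term attendance is recorded after the teaching method and is itself shifted by it — it sits on the causal path from teaching method to outcome. Conditioning on a mediator would strip out part of the effect we want; the pooled comparison gives the total causal effect.
So P(outcome | do(the flipped-classroom section)) is just the pooled rate for the flipped-classroom section: 1153/2400 = 0.480.

0.48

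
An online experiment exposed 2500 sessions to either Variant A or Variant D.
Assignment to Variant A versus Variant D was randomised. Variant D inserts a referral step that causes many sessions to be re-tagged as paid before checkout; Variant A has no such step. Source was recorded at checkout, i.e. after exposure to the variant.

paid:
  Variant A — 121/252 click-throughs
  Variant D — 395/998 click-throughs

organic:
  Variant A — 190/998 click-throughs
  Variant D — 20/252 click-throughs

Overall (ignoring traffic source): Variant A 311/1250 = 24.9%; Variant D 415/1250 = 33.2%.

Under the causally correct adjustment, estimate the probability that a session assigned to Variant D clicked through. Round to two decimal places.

Because the variant influences traffic source, traffic source is a post-treatment mediator, not a confounder. Stratifying on it would bias the estimate; the causal effect is the crude pooled difference.
So P(outcome | do(Variant D)) is just the pooled rate for Variant D: 415/1250 = 0.332.

0.33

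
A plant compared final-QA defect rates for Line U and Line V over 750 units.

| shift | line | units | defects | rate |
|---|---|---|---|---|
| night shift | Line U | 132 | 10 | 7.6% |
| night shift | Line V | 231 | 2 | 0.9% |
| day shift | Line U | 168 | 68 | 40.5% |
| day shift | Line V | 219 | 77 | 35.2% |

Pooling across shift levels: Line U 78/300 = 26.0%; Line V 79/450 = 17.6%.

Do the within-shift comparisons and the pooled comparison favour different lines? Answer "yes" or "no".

Within each shift level (night shift 7.6% vs 0.9%; day shift 40.5% vs 35.2%), Line V has the lower rate every time. Pooled: 26.0% vs 17.6% — Line V has the lower rate overall. They agree.

no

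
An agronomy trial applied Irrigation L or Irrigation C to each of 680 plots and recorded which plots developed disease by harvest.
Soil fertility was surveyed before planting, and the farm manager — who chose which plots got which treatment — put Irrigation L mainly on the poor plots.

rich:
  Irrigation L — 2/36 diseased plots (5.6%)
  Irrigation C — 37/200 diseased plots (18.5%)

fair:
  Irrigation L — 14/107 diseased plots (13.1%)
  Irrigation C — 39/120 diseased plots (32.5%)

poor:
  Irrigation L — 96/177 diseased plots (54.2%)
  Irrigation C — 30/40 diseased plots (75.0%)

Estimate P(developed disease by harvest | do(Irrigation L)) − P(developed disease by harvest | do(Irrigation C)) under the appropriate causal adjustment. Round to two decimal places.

Soil fertility differs across irrigations for reasons unrelated to any effect of the irrigation itself, and it separately predicts the outcome — a classic confounder. We must compare within soil fertility levels.
Adjusting over the population distribution of soil fertility: 0.347·(0.056−0.185) + 0.334·(0.131−0.325) + 0.319·(0.542−0.750) = -0.176.

-0.18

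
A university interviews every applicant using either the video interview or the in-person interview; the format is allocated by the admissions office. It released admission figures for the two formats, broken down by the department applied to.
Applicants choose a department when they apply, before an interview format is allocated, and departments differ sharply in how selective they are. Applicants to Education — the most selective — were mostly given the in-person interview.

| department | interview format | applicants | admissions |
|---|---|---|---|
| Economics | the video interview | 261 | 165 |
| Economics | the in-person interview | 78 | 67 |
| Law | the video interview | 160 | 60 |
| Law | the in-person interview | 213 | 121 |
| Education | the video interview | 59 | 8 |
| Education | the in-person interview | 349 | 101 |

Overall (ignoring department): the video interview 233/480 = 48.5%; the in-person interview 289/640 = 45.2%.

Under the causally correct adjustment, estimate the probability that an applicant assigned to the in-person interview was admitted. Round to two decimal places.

0.55

The stratified and pooled comparisons disagree (the in-person interview wins within each department; the video interview wins overall), so the answer turns on the causal role of department.
Since department is a pre-existing factor (not a product of the interview format) and it affects the outcome on its own, it is a confounder. The stratified rates, not the pooled rate, identify the causal effect.
Standardising the in-person interview to the population department mix: 0.303·67/78 + 0.333·121/213 + 0.364·101/349 = 0.555.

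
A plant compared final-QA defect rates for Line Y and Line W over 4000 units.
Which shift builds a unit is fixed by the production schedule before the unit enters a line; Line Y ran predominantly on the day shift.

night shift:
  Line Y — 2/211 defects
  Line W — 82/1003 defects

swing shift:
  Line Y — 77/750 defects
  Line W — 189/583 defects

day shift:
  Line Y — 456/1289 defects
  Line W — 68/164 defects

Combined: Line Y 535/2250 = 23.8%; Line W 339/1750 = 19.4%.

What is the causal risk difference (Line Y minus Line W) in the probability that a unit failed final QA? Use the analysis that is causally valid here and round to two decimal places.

Here shift is a common cause — it drives both which line a case falls under and the outcome. The crude comparison mixes populations; the stratum-specific rates are the causally relevant ones.
Adjusting over the population distribution of shift: 0.303·(0.009−0.082) + 0.333·(0.103−0.324) + 0.363·(0.354−0.415) = -0.118.

-0.12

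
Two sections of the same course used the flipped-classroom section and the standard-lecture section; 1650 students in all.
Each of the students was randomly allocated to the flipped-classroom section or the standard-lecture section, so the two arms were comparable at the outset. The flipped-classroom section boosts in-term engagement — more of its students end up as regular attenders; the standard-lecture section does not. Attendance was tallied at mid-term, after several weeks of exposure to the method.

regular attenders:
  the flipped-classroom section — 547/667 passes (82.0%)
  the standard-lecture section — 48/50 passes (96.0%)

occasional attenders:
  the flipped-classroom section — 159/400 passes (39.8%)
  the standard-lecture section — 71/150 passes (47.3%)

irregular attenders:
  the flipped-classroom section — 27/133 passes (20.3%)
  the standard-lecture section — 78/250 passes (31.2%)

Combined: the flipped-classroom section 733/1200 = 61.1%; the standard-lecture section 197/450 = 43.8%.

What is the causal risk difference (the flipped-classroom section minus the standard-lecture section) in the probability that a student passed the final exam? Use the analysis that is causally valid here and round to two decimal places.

The stratified and pooled comparisons disagree (the standard-lecture section wins within each mid-term attendance; the flipped-classroom section wins overall), so the answer turns on the causal role of mid-term attendance.
The distribution of mid-term attendance is itself part of what the teaching method does — it is an intermediate outcome. Holding it fixed would remove that part of the effect; the total effect is the pooled difference.
The causal difference is the pooled difference: 0.611 − 0.438 = +0.173.

+0.17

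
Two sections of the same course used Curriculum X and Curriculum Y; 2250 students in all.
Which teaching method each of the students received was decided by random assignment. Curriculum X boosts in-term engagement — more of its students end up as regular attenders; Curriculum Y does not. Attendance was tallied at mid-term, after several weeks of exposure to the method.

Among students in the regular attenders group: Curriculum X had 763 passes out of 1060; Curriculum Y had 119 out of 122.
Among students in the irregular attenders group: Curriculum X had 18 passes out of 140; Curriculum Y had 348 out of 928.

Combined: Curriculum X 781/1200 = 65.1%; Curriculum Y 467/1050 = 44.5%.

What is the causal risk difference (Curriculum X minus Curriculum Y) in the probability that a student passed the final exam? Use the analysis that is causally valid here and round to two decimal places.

The stratified and pooled comparisons disagree (Curriculum Y wins within each mid-term attendance; Curriculum X wins overall), so the answer turns on the causal role of mid-term attendance.
Mid-term attendance lies on the pathway teaching method → mid-term attendance → outcome, so adjusting for it blocks the indirect effect. For the total causal effect of teaching method, use the unadjusted pooled rates.
The causal difference is the pooled difference: 0.651 − 0.445 = +0.206.

+0.21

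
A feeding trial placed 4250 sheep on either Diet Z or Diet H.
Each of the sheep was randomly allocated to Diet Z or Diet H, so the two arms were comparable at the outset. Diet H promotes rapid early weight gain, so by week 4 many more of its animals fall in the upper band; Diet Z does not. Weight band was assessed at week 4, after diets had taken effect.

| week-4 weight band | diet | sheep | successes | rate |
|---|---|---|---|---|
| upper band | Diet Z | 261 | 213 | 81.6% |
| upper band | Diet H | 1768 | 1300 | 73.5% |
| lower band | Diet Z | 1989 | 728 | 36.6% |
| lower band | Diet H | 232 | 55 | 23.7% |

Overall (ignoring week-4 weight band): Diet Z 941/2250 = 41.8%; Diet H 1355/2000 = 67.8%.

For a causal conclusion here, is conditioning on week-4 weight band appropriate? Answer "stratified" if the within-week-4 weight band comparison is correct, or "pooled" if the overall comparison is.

pooled

Within every week-4 weight band level Diet Z has the higher rate, yet pooled Diet H does — Simpson's reversal.
The distribution of week-4 weight band is itself part of what the diet does — it is an intermediate outcome. Holding it fixed would remove that part of the effect; the total effect is the pooled difference.
Pooled: Diet Z 41.8% vs Diet H 67.8%; Diet H is higher overall.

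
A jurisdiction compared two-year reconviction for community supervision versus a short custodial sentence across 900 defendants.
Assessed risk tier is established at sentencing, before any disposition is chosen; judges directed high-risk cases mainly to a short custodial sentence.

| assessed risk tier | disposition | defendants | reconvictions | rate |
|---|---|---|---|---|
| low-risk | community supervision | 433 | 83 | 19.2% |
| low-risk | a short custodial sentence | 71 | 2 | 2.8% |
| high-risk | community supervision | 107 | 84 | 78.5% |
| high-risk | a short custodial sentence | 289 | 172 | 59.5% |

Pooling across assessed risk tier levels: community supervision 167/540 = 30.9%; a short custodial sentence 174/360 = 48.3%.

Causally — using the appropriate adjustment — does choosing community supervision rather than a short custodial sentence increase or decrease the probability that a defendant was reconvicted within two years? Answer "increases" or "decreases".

increases

a short custodial sentence is lower inside every assessed risk tier stratum but community supervision is lower in aggregate. Whether to stratify depends on how assessed risk tier relates to the disposition.
Assessed risk tier is set before the disposition has any effect — it is not caused by the disposition — and it independently drives the outcome. That makes it a confounder, so the causal comparison is within assessed risk tier levels.
Within each level — low-risk: 19.2% vs 2.8%; high-risk: 78.5% vs 59.5% — a short custodial sentence is lower every time.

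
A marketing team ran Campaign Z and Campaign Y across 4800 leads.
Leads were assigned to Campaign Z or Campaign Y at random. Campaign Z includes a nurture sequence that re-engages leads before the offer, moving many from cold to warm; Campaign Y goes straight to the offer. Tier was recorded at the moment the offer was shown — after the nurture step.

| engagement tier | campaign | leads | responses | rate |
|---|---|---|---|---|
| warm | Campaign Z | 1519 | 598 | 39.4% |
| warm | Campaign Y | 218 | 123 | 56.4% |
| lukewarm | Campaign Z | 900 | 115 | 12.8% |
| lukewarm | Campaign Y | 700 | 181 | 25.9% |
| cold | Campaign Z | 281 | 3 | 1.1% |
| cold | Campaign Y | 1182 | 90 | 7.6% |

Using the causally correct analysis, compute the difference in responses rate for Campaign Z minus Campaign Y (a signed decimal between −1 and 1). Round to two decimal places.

Campaign Y is higher inside every engagement tier stratum but Campaign Z is higher in aggregate. Whether to stratify depends on how engagement tier relates to the campaign.
The distribution of engagement tier is itself part of what the campaign does — it is an intermediate outcome. Holding it fixed would remove that part of the effect; the total effect is the pooled difference.
The causal difference is the pooled difference: 0.265 − 0.188 = +0.078.

+0.08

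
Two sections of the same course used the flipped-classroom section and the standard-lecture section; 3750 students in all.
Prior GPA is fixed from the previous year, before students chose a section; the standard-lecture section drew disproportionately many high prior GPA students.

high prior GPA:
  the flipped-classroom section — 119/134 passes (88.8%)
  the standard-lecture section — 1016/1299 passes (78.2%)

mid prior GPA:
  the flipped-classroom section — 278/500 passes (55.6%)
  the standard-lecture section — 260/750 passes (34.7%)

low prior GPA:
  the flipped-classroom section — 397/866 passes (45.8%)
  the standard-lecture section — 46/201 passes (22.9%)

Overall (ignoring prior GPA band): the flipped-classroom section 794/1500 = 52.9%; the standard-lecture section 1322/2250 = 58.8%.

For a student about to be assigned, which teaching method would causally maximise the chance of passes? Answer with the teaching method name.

the flipped-classroom section

Nothing the teaching method does changes prior GPA band; the imbalance is an allocation artefact. With prior GPA band also predicting the outcome, the pooled figure is confounded, and the within-stratum comparison is the causal one.
Within each level — high prior GPA: 88.8% vs 78.2%; mid prior GPA: 55.6% vs 34.7%; low prior GPA: 45.8% vs 22.9% — the flipped-classroom section is higher every time.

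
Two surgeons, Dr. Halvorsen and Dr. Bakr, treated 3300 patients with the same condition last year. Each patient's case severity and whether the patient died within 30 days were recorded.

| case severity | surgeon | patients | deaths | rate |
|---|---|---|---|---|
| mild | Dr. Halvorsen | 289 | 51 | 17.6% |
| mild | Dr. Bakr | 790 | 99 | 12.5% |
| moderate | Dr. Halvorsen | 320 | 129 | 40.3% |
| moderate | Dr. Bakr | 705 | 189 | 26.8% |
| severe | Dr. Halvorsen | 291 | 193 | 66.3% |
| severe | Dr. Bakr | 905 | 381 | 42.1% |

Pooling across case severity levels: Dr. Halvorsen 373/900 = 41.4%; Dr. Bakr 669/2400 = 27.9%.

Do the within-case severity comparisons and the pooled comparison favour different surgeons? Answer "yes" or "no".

Within each case severity level (mild 17.6% vs 12.5%; moderate 40.3% vs 26.8%; severe 66.3% vs 42.1%), Dr. Bakr has the lower rate every time. Pooled: 41.4% vs 27.9% — Dr. Bakr has the lower rate overall. They agree.

no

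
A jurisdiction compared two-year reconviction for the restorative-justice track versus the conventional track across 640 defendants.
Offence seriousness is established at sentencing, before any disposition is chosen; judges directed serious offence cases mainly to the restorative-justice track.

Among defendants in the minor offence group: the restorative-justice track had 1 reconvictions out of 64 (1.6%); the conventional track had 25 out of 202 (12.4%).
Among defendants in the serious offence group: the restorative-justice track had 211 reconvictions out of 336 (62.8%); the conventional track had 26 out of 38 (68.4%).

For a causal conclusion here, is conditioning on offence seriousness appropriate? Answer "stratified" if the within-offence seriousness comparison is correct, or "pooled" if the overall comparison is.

stratified

Within every offence seriousness level the restorative-justice track has the lower rate, yet pooled the conventional track does — Simpson's reversal.
Here offence seriousness is a common cause — it drives both which disposition a case falls under and the outcome. The crude comparison mixes populations; the stratum-specific rates are the causally relevant ones.
Within each level — minor offence: 1.6% vs 12.4%; serious offence: 62.8% vs 68.4% — the restorative-justice track is lower every time.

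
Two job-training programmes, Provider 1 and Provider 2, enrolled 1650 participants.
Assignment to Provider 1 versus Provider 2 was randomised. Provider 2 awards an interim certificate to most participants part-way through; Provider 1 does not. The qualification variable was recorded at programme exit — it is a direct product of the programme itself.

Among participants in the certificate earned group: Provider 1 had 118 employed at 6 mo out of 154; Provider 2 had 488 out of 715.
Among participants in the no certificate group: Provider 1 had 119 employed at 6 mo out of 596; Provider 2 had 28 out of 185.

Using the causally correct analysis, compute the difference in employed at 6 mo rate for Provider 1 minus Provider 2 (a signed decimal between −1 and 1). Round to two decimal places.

-0.26

Qualification attained during the programme lies on the pathway programme → qualification attained during the programme → outcome, so adjusting for it blocks the indirect effect. For the total causal effect of programme, use the unadjusted pooled rates.
The causal difference is the pooled difference: 0.316 − 0.573 = -0.257.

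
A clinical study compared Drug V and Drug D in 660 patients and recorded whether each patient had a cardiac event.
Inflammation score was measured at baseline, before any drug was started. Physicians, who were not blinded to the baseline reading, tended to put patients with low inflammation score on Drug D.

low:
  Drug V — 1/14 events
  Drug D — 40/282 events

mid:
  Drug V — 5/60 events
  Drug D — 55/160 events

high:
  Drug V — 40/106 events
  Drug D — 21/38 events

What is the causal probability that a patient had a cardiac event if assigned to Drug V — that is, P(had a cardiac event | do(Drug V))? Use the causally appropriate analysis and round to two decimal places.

Within every inflammation score level Drug V has the lower rate, yet pooled Drug D does — Simpson's reversal.
Here inflammation score is a common cause — it drives both which drug a case falls under and the outcome. The crude comparison mixes populations; the stratum-specific rates are the causally relevant ones.
Standardising Drug V to the population inflammation score mix: 0.448·1/14 + 0.333·5/60 + 0.218·40/106 = 0.142.

0.14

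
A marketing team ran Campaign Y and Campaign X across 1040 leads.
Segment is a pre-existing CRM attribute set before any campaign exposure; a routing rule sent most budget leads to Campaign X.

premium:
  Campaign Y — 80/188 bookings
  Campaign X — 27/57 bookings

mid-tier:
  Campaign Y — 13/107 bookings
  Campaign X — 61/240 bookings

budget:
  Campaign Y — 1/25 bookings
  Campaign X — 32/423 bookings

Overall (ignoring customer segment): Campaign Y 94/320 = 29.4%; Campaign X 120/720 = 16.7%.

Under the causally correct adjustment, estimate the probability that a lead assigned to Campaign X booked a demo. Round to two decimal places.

Customer segment differs across campaigns for reasons unrelated to any effect of the campaign itself, and it separately predicts the outcome — a classic confounder. We must compare within customer segment levels.
Standardising Campaign X to the population customer segment mix: 0.236·27/57 + 0.334·61/240 + 0.431·32/423 = 0.229.

0.23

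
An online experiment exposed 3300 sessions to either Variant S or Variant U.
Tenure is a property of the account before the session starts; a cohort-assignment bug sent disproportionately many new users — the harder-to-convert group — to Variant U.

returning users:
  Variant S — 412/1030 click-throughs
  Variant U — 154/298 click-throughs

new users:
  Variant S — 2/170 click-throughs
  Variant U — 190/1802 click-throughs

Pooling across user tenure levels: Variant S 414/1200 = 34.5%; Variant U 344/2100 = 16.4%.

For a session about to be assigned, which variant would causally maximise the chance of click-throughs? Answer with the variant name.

User tenure satisfies the back-door criterion: it is not a descendant of the variant, and it blocks the spurious path from variant to outcome. Adjusting for it (i.e., using the within-user tenure rates) gives the causal effect.
Within each level — returning users: 40.0% vs 51.7%; new users: 1.2% vs 10.5% — Variant U is higher every time.

Variant U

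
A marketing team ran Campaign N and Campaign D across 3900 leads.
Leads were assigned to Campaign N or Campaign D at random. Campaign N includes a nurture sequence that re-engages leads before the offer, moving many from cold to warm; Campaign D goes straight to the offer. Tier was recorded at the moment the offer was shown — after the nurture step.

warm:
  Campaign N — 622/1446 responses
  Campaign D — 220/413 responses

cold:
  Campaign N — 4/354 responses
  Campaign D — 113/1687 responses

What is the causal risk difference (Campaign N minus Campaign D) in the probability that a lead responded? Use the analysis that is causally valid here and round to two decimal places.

The distribution of engagement tier is itself part of what the campaign does — it is an intermediate outcome. Holding it fixed would remove that part of the effect; the total effect is the pooled difference.
The causal difference is the pooled difference: 0.348 − 0.159 = +0.189.

+0.19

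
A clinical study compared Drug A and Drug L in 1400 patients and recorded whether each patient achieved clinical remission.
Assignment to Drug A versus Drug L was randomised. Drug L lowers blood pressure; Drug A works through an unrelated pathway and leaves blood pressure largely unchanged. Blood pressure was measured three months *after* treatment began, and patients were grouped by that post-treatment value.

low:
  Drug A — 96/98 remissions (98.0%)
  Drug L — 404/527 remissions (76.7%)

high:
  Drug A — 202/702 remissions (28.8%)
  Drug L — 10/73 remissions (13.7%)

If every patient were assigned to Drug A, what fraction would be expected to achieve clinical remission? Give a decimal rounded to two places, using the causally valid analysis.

Blood pressure here is a post-treatment variable shaped by the drug; conditioning on it would introduce bias rather than remove it. The overall comparison is the causal one.
So P(outcome | do(Drug A)) is just the pooled rate for Drug A: 298/800 = 0.372.

0.37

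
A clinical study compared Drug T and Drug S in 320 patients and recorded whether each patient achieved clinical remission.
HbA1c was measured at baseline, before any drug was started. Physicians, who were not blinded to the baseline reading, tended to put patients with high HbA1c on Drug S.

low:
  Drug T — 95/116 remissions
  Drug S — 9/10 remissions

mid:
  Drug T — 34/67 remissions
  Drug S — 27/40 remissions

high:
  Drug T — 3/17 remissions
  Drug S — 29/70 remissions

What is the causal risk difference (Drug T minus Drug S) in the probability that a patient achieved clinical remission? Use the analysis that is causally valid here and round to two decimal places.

-0.15

Within every HbA1c level Drug S has the higher rate, yet pooled Drug T does — Simpson's reversal.
Since HbA1c is a pre-existing factor (not a product of the drug) and it affects the outcome on its own, it is a confounder. The stratified rates, not the pooled rate, identify the causal effect.
Adjusting over the population distribution of HbA1c: 0.394·(0.819−0.900) + 0.334·(0.507−0.675) + 0.272·(0.176−0.414) = -0.153.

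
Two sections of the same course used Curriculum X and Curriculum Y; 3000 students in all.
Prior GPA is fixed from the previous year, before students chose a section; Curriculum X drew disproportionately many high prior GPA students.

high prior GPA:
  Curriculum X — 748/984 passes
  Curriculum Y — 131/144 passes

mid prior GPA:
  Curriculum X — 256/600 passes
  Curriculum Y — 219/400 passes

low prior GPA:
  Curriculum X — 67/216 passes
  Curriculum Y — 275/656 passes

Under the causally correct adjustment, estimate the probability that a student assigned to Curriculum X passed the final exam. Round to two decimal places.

Within every prior GPA band level Curriculum Y has the higher rate, yet pooled Curriculum X does — Simpson's reversal.
Nothing the teaching method does changes prior GPA band; the imbalance is an allocation artefact. With prior GPA band also predicting the outcome, the pooled figure is confounded, and the within-stratum comparison is the causal one.
Standardising Curriculum X to the population prior GPA band mix: 0.376·748/984 + 0.333·256/600 + 0.291·67/216 = 0.518.

0.52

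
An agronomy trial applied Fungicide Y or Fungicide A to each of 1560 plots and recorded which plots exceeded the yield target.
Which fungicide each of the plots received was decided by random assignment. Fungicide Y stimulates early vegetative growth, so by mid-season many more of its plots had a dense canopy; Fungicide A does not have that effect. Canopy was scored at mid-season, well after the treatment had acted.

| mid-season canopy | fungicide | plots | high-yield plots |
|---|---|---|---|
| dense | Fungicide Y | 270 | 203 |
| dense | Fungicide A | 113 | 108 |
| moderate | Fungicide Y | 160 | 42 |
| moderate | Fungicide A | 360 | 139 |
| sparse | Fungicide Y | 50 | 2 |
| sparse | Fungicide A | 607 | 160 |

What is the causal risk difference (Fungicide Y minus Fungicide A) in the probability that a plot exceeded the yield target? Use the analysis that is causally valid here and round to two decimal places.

+0.14

Mid-season canopy is downstream of the fungicide. One should not condition on a consequence of treatment, so the overall rates are the right comparison.
The causal difference is the pooled difference: 0.515 − 0.377 = +0.138.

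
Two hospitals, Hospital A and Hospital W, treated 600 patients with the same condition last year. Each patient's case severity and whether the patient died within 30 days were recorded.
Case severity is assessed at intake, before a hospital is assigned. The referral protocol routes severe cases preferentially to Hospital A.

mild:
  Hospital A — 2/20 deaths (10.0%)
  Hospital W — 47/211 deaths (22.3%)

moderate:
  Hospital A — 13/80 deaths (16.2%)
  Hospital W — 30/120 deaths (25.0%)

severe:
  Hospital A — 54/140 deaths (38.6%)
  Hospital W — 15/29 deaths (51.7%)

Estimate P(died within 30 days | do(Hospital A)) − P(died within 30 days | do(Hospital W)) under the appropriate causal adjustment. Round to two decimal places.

-0.11

Within every case severity level Hospital A has the lower rate, yet pooled Hospital W does — Simpson's reversal.
Nothing the hospital does changes case severity; the imbalance is an allocation artefact. With case severity also predicting the outcome, the pooled figure is confounded, and the within-stratum comparison is the causal one.
Adjusting over the population distribution of case severity: 0.385·(0.100−0.223) + 0.333·(0.163−0.250) + 0.282·(0.386−0.517) = -0.113.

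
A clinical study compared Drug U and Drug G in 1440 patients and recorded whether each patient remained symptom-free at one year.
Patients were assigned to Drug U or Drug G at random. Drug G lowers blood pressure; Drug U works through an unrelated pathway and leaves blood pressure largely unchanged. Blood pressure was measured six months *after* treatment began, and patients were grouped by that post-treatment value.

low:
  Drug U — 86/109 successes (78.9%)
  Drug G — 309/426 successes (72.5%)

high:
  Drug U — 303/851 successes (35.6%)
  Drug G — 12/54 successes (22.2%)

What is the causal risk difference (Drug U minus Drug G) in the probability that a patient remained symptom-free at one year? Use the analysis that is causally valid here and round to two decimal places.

Drug U is higher inside every blood pressure stratum but Drug G is higher in aggregate. Whether to stratify depends on how blood pressure relates to the drug.
Blood pressure is downstream of the drug. One should not condition on a consequence of treatment, so the overall rates are the right comparison.
The causal difference is the pooled difference: 0.405 − 0.669 = -0.264.

-0.26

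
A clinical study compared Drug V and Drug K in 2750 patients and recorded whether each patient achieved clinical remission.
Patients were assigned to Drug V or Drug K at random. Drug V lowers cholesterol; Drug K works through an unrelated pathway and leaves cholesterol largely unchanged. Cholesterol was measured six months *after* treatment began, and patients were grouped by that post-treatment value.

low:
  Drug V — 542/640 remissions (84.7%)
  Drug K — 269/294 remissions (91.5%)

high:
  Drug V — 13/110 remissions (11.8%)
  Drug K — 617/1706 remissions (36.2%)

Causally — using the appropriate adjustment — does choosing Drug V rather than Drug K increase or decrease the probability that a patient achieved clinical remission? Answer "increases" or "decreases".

Drug K is higher inside every cholesterol stratum but Drug V is higher in aggregate. Whether to stratify depends on how cholesterol relates to the drug.
Cholesterol lies on the pathway drug → cholesterol → outcome, so adjusting for it blocks the indirect effect. For the total causal effect of drug, use the unadjusted pooled rates.
Pooled: Drug V 74.0% vs Drug K 44.3%; Drug V is higher overall.

increases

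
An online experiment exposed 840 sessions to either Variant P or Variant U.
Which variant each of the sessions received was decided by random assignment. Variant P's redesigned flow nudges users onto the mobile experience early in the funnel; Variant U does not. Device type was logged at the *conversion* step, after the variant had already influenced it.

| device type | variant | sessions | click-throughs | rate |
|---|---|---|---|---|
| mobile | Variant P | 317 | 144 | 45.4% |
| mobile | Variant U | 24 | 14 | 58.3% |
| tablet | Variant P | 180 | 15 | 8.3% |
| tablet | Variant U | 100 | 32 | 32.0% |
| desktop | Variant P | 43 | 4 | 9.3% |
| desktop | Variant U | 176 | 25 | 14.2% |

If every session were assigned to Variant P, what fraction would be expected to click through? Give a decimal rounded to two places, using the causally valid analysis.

Device type is recorded after the variant and is itself shifted by it — it sits on the causal path from variant to outcome. Conditioning on a mediator would strip out part of the effect we want; the pooled comparison gives the total causal effect.
So P(outcome | do(Variant P)) is just the pooled rate for Variant P: 163/540 = 0.302.

0.30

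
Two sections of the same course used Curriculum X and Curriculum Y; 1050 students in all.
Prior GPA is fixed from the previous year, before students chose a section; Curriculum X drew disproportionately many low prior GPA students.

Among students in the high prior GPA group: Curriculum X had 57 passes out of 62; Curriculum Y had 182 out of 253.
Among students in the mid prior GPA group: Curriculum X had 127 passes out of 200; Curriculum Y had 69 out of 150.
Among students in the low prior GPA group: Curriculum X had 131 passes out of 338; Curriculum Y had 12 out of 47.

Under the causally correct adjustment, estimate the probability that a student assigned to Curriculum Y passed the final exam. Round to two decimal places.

Prior GPA band differs across teaching methods for reasons unrelated to any effect of the teaching method itself, and it separately predicts the outcome — a classic confounder. We must compare within prior GPA band levels.
Standardising Curriculum Y to the population prior GPA band mix: 0.300·182/253 + 0.333·69/150 + 0.367·12/47 = 0.463.

0.46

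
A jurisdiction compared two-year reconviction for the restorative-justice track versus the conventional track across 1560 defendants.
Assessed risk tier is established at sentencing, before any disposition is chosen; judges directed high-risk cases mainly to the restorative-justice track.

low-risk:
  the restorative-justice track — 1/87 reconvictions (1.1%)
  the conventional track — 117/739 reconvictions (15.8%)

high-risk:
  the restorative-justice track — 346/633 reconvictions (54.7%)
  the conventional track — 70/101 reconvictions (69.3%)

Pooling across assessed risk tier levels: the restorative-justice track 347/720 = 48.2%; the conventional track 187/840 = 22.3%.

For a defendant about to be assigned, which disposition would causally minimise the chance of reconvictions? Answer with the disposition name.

the restorative-justice track

The imbalance in assessed risk tier arose from how defendants were allocated, not from anything the disposition did; and assessed risk tier independently affects the outcome. The pooled gap is confounded — condition on assessed risk tier.
Within each level — low-risk: 1.1% vs 15.8%; high-risk: 54.7% vs 69.3% — the restorative-justice track is lower every time.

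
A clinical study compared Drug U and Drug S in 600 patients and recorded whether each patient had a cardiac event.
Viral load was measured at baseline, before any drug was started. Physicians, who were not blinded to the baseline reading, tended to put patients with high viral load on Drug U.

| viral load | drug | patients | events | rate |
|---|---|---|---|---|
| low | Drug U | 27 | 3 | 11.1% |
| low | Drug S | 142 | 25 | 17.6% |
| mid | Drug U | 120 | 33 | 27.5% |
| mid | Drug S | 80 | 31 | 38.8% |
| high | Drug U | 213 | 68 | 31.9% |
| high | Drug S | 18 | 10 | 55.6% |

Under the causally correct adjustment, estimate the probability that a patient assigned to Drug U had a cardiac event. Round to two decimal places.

0.25

Within every viral load level Drug U has the lower rate, yet pooled Drug S does — Simpson's reversal.
Here viral load is a common cause — it drives both which drug a case falls under and the outcome. The crude comparison mixes populations; the stratum-specific rates are the causally relevant ones.
Standardising Drug U to the population viral load mix: 0.282·3/27 + 0.333·33/120 + 0.385·68/213 = 0.246.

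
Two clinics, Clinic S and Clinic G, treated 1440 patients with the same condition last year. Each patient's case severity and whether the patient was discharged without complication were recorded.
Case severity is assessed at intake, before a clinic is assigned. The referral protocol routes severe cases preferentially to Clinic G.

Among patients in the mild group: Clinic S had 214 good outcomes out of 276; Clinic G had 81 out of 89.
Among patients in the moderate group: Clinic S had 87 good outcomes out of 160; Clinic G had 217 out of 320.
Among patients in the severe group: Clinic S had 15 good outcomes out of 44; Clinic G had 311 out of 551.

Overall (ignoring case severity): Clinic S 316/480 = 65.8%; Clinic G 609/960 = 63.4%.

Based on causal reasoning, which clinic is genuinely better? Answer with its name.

Clinic G

The stratified and pooled comparisons disagree (Clinic G wins within each case severity; Clinic S wins overall), so the answer turns on the causal role of case severity.
Since case severity is a pre-existing factor (not a product of the clinic) and it affects the outcome on its own, it is a confounder. The stratified rates, not the pooled rate, identify the causal effect.
Within each level — mild: 77.5% vs 91.0%; moderate: 54.4% vs 67.8%; severe: 34.1% vs 56.4% — Clinic G is higher every time.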